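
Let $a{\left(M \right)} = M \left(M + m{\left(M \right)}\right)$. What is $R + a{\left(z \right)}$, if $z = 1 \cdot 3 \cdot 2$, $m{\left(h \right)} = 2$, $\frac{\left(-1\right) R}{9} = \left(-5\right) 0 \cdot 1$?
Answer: $48$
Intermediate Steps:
$R = 0$ ($R = - 9 \left(-5\right) 0 \cdot 1 = - 9 \cdot 0 \cdot 1 = \left(-9\right) 0 = 0$)
$z = 6$ ($z = 3 \cdot 2 = 6$)
$a{\left(M \right)} = M \left(2 + M\right)$ ($a{\left(M \right)} = M \left(M + 2\right) = M \left(2 + M\right)$)
$R + a{\left(z \right)} = 0 + 6 \left(2 + 6\right) = 0 + 6 \cdot 8 = 0 + 48 = 48$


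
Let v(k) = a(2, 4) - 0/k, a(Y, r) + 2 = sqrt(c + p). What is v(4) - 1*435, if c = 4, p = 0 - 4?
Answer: -437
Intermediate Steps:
p = -4
a(Y, r) = -2 (a(Y, r) = -2 + sqrt(4 - 4) = -2 + sqrt(0) = -2 + 0 = -2)
v(k) = -2 (v(k) = -2 - 0/k = -2 - 1*0 = -2 + 0 = -2)
v(4) - 1*435 = -2 - 1*435 = -2 - 435 = -437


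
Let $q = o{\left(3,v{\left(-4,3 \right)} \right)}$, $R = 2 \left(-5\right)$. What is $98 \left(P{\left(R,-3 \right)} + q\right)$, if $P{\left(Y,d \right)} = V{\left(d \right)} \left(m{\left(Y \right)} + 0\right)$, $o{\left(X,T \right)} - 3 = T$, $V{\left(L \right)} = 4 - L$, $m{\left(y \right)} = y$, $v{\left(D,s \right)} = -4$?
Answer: $-6958$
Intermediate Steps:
$o{\left(X,T \right)} = 3 + T$
$R = -10$
$q = -1$ ($q = 3 - 4 = -1$)
$P{\left(Y,d \right)} = Y \left(4 - d\right)$ ($P{\left(Y,d \right)} = \left(4 - d\right) \left(Y + 0\right) = \left(4 - d\right) Y = Y \left(4 - d\right)$)
$98 \left(P{\left(R,-3 \right)} + q\right) = 98 \left(- 10 \left(4 - -3\right) - 1\right) = 98 \left(- 10 \left(4 + 3\right) - 1\right) = 98 \left(\left(-10\right) 7 - 1\right) = 98 \left(-70 - 1\right) = 98 \left(-71\right) = -6958$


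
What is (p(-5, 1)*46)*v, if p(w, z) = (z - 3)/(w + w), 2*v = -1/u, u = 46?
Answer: -⅒ ≈ -0.10000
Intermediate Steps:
v = -1/92 (v = (-1/46)/2 = (-1*1/46)/2 = (½)*(-1/46) = -1/92 ≈ -0.010870)
p(w, z) = (-3 + z)/(2*w) (p(w, z) = (-3 + z)/((2*w)) = (-3 + z)*(1/(2*w)) = (-3 + z)/(2*w))
(p(-5, 1)*46)*v = (((½)*(-3 + 1)/(-5))*46)*(-1/92) = (((½)*(-⅕)*(-2))*46)*(-1/92) = ((⅕)*46)*(-1/92) = (46/5)*(-1/92) = -⅒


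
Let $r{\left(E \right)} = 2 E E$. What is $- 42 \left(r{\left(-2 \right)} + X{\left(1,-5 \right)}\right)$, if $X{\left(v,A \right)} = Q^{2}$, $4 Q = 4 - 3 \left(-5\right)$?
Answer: $- \frac{10269}{8} \approx -1283.6$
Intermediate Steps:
$Q = \frac{19}{4}$ ($Q = \frac{4 - 3 \left(-5\right)}{4} = \frac{4 - -15}{4} = \frac{4 + 15}{4} = \frac{1}{4} \cdot 19 = \frac{19}{4} \approx 4.75$)
$r{\left(E \right)} = 2 E^{2}$
$X{\left(v,A \right)} = \frac{361}{16}$ ($X{\left(v,A \right)} = \left(\frac{19}{4}\right)^{2} = \frac{361}{16}$)
$- 42 \left(r{\left(-2 \right)} + X{\left(1,-5 \right)}\right) = - 42 \left(2 \left(-2\right)^{2} + \frac{361}{16}\right) = - 42 \left(2 \cdot 4 + \frac{361}{16}\right) = - 42 \left(8 + \frac{361}{16}\right) = \left(-42\right) \frac{489}{16} = - \frac{10269}{8}$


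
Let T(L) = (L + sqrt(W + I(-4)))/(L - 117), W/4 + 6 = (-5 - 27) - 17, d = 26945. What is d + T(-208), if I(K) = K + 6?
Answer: 673641/25 - I*sqrt(218)/325 ≈ 26946.0 - 0.04543*I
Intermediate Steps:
I(K) = 6 + K
W = -220 (W = -24 + 4*((-5 - 27) - 17) = -24 + 4*(-32 - 17) = -24 + 4*(-49) = -24 - 196 = -220)
T(L) = (L + I*sqrt(218))/(-117 + L) (T(L) = (L + sqrt(-220 + (6 - 4)))/(L - 117) = (L + sqrt(-220 + 2))/(-117 + L) = (L + sqrt(-218))/(-117 + L) = (L + I*sqrt(218))/(-117 + L))
d + T(-208) = 26945 + (-208 + I*sqrt(218))/(-117 - 208) = 26945 + (-208 + I*sqrt(218))/(-325) = 26945 - (-208 + I*sqrt(218))/325 = 26945 + (16/25 - I*sqrt(218)/325) = 673641/25 - I*sqrt(218)/325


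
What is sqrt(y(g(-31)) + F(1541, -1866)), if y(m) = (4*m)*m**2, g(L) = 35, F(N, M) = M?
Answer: sqrt(169634) ≈ 411.87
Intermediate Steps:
y(m) = 4*m**3
sqrt(y(g(-31)) + F(1541, -1866)) = sqrt(4*35**3 - 1866) = sqrt(4*42875 - 1866) = sqrt(171500 - 1866) = sqrt(169634)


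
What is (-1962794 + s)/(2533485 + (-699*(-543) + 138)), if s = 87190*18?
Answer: -196687/1456590 ≈ -0.13503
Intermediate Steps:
s = 1569420
(-1962794 + s)/(2533485 + (-699*(-543) + 138)) = (-1962794 + 1569420)/(2533485 + (-699*(-543) + 138)) = -393374/(2533485 + (379557 + 138)) = -393374/(2533485 + 379695) = -393374/2913180 = -393374*1/2913180 = -196687/1456590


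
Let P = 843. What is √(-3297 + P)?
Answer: I*√2454 ≈ 49.538*I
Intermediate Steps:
√(-3297 + P) = √(-3297 + 843) = √(-2454) = I*√2454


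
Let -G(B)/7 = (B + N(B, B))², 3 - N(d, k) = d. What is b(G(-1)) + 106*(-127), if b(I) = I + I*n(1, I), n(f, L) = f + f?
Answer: -13651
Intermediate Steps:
n(f, L) = 2*f
N(d, k) = 3 - d
G(B) = -63 (G(B) = -7*(B + (3 - B))² = -7*3² = -7*9 = -63)
b(I) = 3*I (b(I) = I + I*(2*1) = I + I*2 = I + 2*I = 3*I)
b(G(-1)) + 106*(-127) = 3*(-63) + 106*(-127) = -189 - 13462 = -13651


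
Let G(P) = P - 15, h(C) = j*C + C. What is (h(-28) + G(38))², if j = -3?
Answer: 6241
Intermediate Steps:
h(C) = -2*C (h(C) = -3*C + C = -2*C)
G(P) = -15 + P
(h(-28) + G(38))² = (-2*(-28) + (-15 + 38))² = (56 + 23)² = 79² = 6241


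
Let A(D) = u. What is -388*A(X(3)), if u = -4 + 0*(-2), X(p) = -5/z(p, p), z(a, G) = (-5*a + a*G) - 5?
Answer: 1552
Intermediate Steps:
z(a, G) = -5 - 5*a + G*a (z(a, G) = (-5*a + G*a) - 5 = -5 - 5*a + G*a)
X(p) = -5/(-5 + p² - 5*p) (X(p) = -5/(-5 - 5*p + p*p) = -5/(-5 - 5*p + p²) = -5/(-5 + p² - 5*p))
u = -4 (u = -4 + 0 = -4)
A(D) = -4
-388*A(X(3)) = -388*(-4) = 1552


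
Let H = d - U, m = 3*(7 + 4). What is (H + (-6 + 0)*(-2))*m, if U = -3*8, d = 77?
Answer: 3729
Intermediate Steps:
m = 33 (m = 3*11 = 33)
U = -24
H = 101 (H = 77 - 1*(-24) = 77 + 24 = 101)
(H + (-6 + 0)*(-2))*m = (101 + (-6 + 0)*(-2))*33 = (101 - 6*(-2))*33 = (101 + 12)*33 = 113*33 = 3729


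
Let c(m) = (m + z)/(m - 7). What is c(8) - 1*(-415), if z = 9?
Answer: 432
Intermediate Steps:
c(m) = (9 + m)/(-7 + m) (c(m) = (m + 9)/(m - 7) = (9 + m)/(-7 + m))
c(8) - 1*(-415) = (9 + 8)/(-7 + 8) - 1*(-415) = 17/1 + 415 = 1*17 + 415 = 17 + 415 = 432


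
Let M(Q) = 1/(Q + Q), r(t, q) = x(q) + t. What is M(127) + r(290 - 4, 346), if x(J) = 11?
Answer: 75439/254 ≈ 297.00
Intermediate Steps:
r(t, q) = 11 + t
M(Q) = 1/(2*Q)
M(127) + r(290 - 4, 346) = (1/2)/127 + (11 + (290 - 4)) = (1/2)*(1/127) + (11 + 286) = 1/254 + 297 = 75439/254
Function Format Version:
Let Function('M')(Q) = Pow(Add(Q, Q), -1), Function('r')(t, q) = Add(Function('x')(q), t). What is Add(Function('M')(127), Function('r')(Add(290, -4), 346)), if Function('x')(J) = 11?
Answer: Rational(75439, 254) ≈ 297.00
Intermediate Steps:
Function('r')(t, q) = Add(11, t)
Function('M')(Q) = Mul(Rational(1, 2), Pow(Q, -1)) (Function('M')(Q) = Pow(Mul(2, Q), -1) = Mul(Rational(1, 2), Pow(Q, -1)))
Add(Function('M')(127), Function('r')(Add(290, -4), 346)) = Add(Mul(Rational(1, 2), Pow(127, -1)), Add(11, Add(290, -4))) = Add(Mul(Rational(1, 2), Rational(1, 127)), Add(11, 286)) = Add(Rational(1, 254), 297) = Rational(75439, 254)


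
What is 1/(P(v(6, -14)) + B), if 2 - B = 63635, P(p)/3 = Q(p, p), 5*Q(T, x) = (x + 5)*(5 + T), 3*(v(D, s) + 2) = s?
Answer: -3/190894 ≈ -1.5716e-5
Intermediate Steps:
v(D, s) = -2 + s/3
Q(T, x) = (5 + T)*(5 + x)/5 (Q(T, x) = ((x + 5)*(5 + T))/5 = ((5 + x)*(5 + T))/5 = ((5 + T)*(5 + x))/5 = (5 + T)*(5 + x)/5)
P(p) = 15 + 6*p + 3*p**2/5 (P(p) = 3*(5 + p + p + p*p/5) = 3*(5 + p + p + p**2/5) = 3*(5 + 2*p + p**2/5) = 15 + 6*p + 3*p**2/5)
B = -63633 (B = 2 - 1*63635 = 2 - 63635 = -63633)
1/(P(v(6, -14)) + B) = 1/((15 + 6*(-2 + (1/3)*(-14)) + 3*(-2 + (1/3)*(-14))**2/5) - 63633) = 1/((15 + 6*(-2 - 14/3) + 3*(-2 - 14/3)**2/5) - 63633) = 1/((15 + 6*(-20/3) + 3*(-20/3)**2/5) - 63633) = 1/((15 - 40 + (3/5)*(400/9)) - 63633) = 1/((15 - 40 + 80/3) - 63633) = 1/(5/3 - 63633) = 1/(-190894/3) = -3/190894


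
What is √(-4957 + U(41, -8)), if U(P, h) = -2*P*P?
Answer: I*√8319 ≈ 91.208*I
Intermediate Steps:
U(P, h) = -2*P²
√(-4957 + U(41, -8)) = √(-4957 - 2*41²) = √(-4957 - 2*1681) = √(-4957 - 3362) = √(-8319) = I*√8319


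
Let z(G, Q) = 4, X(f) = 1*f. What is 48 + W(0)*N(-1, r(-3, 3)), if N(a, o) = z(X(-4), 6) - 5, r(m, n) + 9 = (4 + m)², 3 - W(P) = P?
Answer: 45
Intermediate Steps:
X(f) = f
W(P) = 3 - P
r(m, n) = -9 + (4 + m)²
N(a, o) = -1 (N(a, o) = 4 - 5 = -1)
48 + W(0)*N(-1, r(-3, 3)) = 48 + (3 - 1*0)*(-1) = 48 + (3 + 0)*(-1) = 48 + 3*(-1) = 48 - 3 = 45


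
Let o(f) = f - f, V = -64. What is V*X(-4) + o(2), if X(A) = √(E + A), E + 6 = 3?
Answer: -64*I*√7 ≈ -169.33*I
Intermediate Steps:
E = -3 (E = -6 + 3 = -3)
X(A) = √(-3 + A)
o(f) = 0
V*X(-4) + o(2) = -64*√(-3 - 4) + 0 = -64*I*√7 + 0 = -64*I*√7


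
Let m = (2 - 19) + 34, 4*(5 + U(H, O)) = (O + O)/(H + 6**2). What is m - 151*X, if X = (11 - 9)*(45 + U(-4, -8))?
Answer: -48101/4 ≈ -12025.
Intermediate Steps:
U(H, O) = -5 + O/(2*(36 + H)) (U(H, O) = -5 + ((O + O)/(H + 6**2))/4 = -5 + ((2*O)/(H + 36))/4 = -5 + ((2*O)/(36 + H))/4 = -5 + (2*O/(36 + H))/4 = -5 + O/(2*(36 + H)))
X = 319/4 (X = (11 - 9)*(45 + (-360 - 8 - 10*(-4))/(2*(36 - 4))) = 2*(45 + (1/2)*(-360 - 8 + 40)/32) = 2*(45 + (1/2)*(1/32)*(-328)) = 2*(45 - 41/8) = 2*(319/8) = 319/4 ≈ 79.750)
m = 17 (m = -17 + 34 = 17)
m - 151*X = 17 - 151*319/4 = 17 - 48169/4 = -48101/4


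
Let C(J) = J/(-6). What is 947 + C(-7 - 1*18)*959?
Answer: 29657/6 ≈ 4942.8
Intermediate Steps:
C(J) = -J/6 (C(J) = J*(-⅙) = -J/6)
947 + C(-7 - 1*18)*959 = 947 - (-7 - 1*18)/6*959 = 947 - (-7 - 18)/6*959 = 947 - ⅙*(-25)*959 = 947 + (25/6)*959 = 947 + 23975/6 = 29657/6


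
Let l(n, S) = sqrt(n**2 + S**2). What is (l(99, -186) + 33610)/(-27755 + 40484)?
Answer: 33610/12729 + sqrt(4933)/4243 ≈ 2.6570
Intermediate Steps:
l(n, S) = sqrt(S**2 + n**2)
(l(99, -186) + 33610)/(-27755 + 40484) = (sqrt((-186)**2 + 99**2) + 33610)/(-27755 + 40484) = (sqrt(34596 + 9801) + 33610)/12729 = (sqrt(44397) + 33610)*(1/12729) = (3*sqrt(4933) + 33610)*(1/12729) = (33610 + 3*sqrt(4933))*(1/12729) = 33610/12729 + sqrt(4933)/4243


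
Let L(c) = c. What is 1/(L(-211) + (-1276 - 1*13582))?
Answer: -1/15069 ≈ -6.6361e-5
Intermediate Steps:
1/(L(-211) + (-1276 - 1*13582)) = 1/(-211 + (-1276 - 1*13582)) = 1/(-211 + (-1276 - 13582)) = 1/(-211 - 14858) = 1/(-15069) = -1/15069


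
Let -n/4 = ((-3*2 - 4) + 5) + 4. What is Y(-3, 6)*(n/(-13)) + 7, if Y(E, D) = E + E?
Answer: 115/13 ≈ 8.8462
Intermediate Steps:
Y(E, D) = 2*E
n = 4 (n = -4*(((-3*2 - 4) + 5) + 4) = -4*(((-6 - 4) + 5) + 4) = -4*((-10 + 5) + 4) = -4*(-5 + 4) = -4*(-1) = 4)
Y(-3, 6)*(n/(-13)) + 7 = (2*(-3))*(4/(-13)) + 7 = -24*(-1)/13 + 7 = -6*(-4/13) + 7 = 24/13 + 7 = 115/13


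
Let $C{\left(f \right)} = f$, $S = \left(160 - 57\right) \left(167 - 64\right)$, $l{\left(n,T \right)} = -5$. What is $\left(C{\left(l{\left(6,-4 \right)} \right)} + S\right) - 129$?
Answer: $10475$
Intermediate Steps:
$S = 10609$ ($S = 103 \cdot 103 = 10609$)
$\left(C{\left(l{\left(6,-4 \right)} \right)} + S\right) - 129 = \left(-5 + 10609\right) - 129 = 10604 - 129 = 10475$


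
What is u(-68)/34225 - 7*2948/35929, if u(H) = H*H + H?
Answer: -542574576/1229670025 ≈ -0.44124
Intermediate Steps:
u(H) = H + H² (u(H) = H² + H = H + H²)
u(-68)/34225 - 7*2948/35929 = -68*(1 - 68)/34225 - 7*2948/35929 = -68*(-67)*(1/34225) - 20636*1/35929 = 4556*(1/34225) - 20636/35929 = 4556/34225 - 20636/35929 = -542574576/1229670025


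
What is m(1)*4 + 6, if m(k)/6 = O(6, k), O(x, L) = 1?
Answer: 30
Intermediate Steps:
m(k) = 6 (m(k) = 6*1 = 6)
m(1)*4 + 6 = 6*4 + 6 = 24 + 6 = 30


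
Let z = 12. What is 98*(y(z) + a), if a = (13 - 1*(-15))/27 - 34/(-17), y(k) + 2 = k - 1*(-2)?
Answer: 39788/27 ≈ 1473.6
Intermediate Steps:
y(k) = k (y(k) = -2 + (k - 1*(-2)) = -2 + (k + 2) = -2 + (2 + k) = k)
a = 82/27 (a = (13 + 15)*(1/27) - 34*(-1/17) = 28*(1/27) + 2 = 28/27 + 2 = 82/27 ≈ 3.0370)
98*(y(z) + a) = 98*(12 + 82/27) = 98*(406/27) = 39788/27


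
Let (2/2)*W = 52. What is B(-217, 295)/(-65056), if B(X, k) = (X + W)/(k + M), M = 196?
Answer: 165/31942496 ≈ 5.1655e-6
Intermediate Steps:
W = 52
B(X, k) = (52 + X)/(196 + k) (B(X, k) = (X + 52)/(k + 196) = (52 + X)/(196 + k))
B(-217, 295)/(-65056) = ((52 - 217)/(196 + 295))/(-65056) = (-165/491)*(-1/65056) = ((1/491)*(-165))*(-1/65056) = -165/491*(-1/65056) = 165/31942496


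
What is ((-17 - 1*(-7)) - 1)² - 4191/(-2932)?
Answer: 358963/2932 ≈ 122.43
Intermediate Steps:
((-17 - 1*(-7)) - 1)² - 4191/(-2932) = ((-17 + 7) - 1)² - 4191*(-1)/2932 = (-10 - 1)² - 1*(-4191/2932) = (-11)² + 4191/2932 = 121 + 4191/2932 = 358963/2932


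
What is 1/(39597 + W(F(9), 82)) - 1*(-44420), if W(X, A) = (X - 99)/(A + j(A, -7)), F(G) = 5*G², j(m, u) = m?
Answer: 144236493022/3247107 ≈ 44420.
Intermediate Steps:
W(X, A) = (-99 + X)/(2*A) (W(X, A) = (X - 99)/(A + A) = (-99 + X)/((2*A)) = (-99 + X)*(1/(2*A)) = (-99 + X)/(2*A))
1/(39597 + W(F(9), 82)) - 1*(-44420) = 1/(39597 + (½)*(-99 + 5*9²)/82) - 1*(-44420) = 1/(39597 + (½)*(1/82)*(-99 + 5*81)) + 44420 = 1/(39597 + (½)*(1/82)*(-99 + 405)) + 44420 = 1/(39597 + (½)*(1/82)*306) + 44420 = 1/(39597 + 153/82) + 44420 = 1/(3247107/82) + 44420 = 82/3247107 + 44420 = 144236493022/3247107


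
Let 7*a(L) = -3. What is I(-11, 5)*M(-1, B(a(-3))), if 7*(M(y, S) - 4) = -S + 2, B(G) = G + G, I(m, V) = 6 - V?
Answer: 216/49 ≈ 4.4082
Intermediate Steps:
a(L) = -3/7 (a(L) = (1/7)*(-3) = -3/7)
B(G) = 2*G
M(y, S) = 30/7 - S/7 (M(y, S) = 4 + (-S + 2)/7 = 4 + (2 - S)/7 = 4 + (2/7 - S/7) = 30/7 - S/7)
I(-11, 5)*M(-1, B(a(-3))) = (6 - 1*5)*(30/7 - 2*(-3)/(7*7)) = (6 - 5)*(30/7 - 1/7*(-6/7)) = 1*(30/7 + 6/49) = 1*(216/49) = 216/49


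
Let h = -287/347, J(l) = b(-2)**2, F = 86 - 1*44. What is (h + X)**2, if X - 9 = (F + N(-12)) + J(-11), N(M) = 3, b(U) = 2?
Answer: 393585921/120409 ≈ 3268.7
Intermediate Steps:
F = 42 (F = 86 - 44 = 42)
J(l) = 4 (J(l) = 2**2 = 4)
h = -287/347 (h = -287*1/347 = -287/347 ≈ -0.82709)
X = 58 (X = 9 + ((42 + 3) + 4) = 9 + (45 + 4) = 9 + 49 = 58)
(h + X)**2 = (-287/347 + 58)**2 = (19839/347)**2 = 393585921/120409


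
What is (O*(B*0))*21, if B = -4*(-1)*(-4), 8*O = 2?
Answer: 0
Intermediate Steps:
O = ¼ (O = (⅛)*2 = ¼ ≈ 0.25000)
B = -16 (B = 4*(-4) = -16)
(O*(B*0))*21 = ((-16*0)/4)*21 = ((¼)*0)*21 = 0*21 = 0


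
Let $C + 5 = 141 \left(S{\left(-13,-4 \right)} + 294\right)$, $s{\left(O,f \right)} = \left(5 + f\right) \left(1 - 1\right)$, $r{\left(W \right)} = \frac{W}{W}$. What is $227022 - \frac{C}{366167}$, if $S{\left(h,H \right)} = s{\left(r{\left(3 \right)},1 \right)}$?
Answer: $\frac{83127923225}{366167} \approx 2.2702 \cdot 10^{5}$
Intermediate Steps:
$r{\left(W \right)} = 1$
$s{\left(O,f \right)} = 0$ ($s{\left(O,f \right)} = \left(5 + f\right) 0 = 0$)
$S{\left(h,H \right)} = 0$
$C = 41449$ ($C = -5 + 141 \left(0 + 294\right) = -5 + 141 \cdot 294 = -5 + 41454 = 41449$)
$227022 - \frac{C}{366167} = 227022 - \frac{41449}{366167} = \frac{83127923225}{366167}$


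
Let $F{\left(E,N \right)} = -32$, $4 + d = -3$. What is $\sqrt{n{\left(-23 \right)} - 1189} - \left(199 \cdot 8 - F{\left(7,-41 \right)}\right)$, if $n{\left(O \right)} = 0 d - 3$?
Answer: $-1624 + 2 i \sqrt{298} \approx -1624.0 + 34.525 i$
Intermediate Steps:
$d = -7$ ($d = -4 - 3 = -7$)
$n{\left(O \right)} = -3$ ($n{\left(O \right)} = 0 \left(-7\right) - 3 = 0 - 3 = -3$)
$\sqrt{n{\left(-23 \right)} - 1189} - \left(199 \cdot 8 - F{\left(7,-41 \right)}\right) = \sqrt{-3 - 1189} - \left(199 \cdot 8 - -32\right) = \sqrt{-1192} - \left(1592 + 32\right) = 2 i \sqrt{298} - 1624 = -1624 + 2 i \sqrt{298}$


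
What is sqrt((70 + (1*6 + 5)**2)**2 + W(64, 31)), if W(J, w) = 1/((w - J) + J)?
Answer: 4*sqrt(2191142)/31 ≈ 191.00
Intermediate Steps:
W(J, w) = 1/w
sqrt((70 + (1*6 + 5)**2)**2 + W(64, 31)) = sqrt((70 + (1*6 + 5)**2)**2 + 1/31) = sqrt((70 + (6 + 5)**2)**2 + 1/31) = sqrt((70 + 11**2)**2 + 1/31) = sqrt((70 + 121)**2 + 1/31) = sqrt(191**2 + 1/31) = sqrt(36481 + 1/31) = sqrt(1130912/31) = 4*sqrt(2191142)/31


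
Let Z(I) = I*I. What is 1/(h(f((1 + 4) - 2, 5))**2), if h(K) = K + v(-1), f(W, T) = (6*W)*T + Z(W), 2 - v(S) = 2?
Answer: 1/9801 ≈ 0.00010203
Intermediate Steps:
v(S) = 0 (v(S) = 2 - 1*2 = 2 - 2 = 0)
Z(I) = I**2
f(W, T) = W**2 + 6*T*W (f(W, T) = (6*W)*T + W**2 = 6*T*W + W**2 = W**2 + 6*T*W)
h(K) = K (h(K) = K + 0 = K)
1/(h(f((1 + 4) - 2, 5))**2) = 1/((((1 + 4) - 2)*(((1 + 4) - 2) + 6*5))**2) = 1/(((5 - 2)*((5 - 2) + 30))**2) = 1/((3*(3 + 30))**2) = 1/((3*33)**2) = 1/(99**2) = 1/9801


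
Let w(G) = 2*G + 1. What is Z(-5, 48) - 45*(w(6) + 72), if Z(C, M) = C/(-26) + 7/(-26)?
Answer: -49726/13 ≈ -3825.1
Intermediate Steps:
w(G) = 1 + 2*G
Z(C, M) = -7/26 - C/26 (Z(C, M) = C*(-1/26) + 7*(-1/26) = -C/26 - 7/26 = -7/26 - C/26)
Z(-5, 48) - 45*(w(6) + 72) = (-7/26 - 1/26*(-5)) - 45*((1 + 2*6) + 72) = (-7/26 + 5/26) - 45*((1 + 12) + 72) = -1/13 - 45*(13 + 72) = -1/13 - 45*85 = -1/13 - 3825 = -49726/13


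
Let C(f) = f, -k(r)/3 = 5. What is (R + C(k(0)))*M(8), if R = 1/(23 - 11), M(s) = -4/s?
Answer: 179/24 ≈ 7.4583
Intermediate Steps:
k(r) = -15 (k(r) = -3*5 = -15)
R = 1/12 ≈ 0.083333
(R + C(k(0)))*M(8) = (1/12 - 15)*(-4/8) = -(-179)/(3*8) = -179/12*(-½) = 179/24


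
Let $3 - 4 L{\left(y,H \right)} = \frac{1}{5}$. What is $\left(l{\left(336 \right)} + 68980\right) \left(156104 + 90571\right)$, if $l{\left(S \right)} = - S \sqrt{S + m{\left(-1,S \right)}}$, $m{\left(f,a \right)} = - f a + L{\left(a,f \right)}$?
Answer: $17015641500 - 256936680 \sqrt{70} \approx 1.4866 \cdot 10^{10}$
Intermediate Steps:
$L{\left(y,H \right)} = \frac{7}{10}$ ($L{\left(y,H \right)} = \frac{3}{4} - \frac{1}{4 \cdot 5} = \frac{3}{4} - \frac{1}{20} = \frac{7}{10}$)
$m{\left(f,a \right)} = \frac{7}{10} - a f$ ($m{\left(f,a \right)} = - f a + \frac{7}{10} = - a f + \frac{7}{10} = \frac{7}{10} - a f$)
$l{\left(S \right)} = - S \sqrt{\frac{7}{10} + 2 S}$ ($l{\left(S \right)} = - S \sqrt{S - \left(- \frac{7}{10} + S \left(-1\right)\right)} = - S \sqrt{S + \left(\frac{7}{10} + S\right)} = - S \sqrt{\frac{7}{10} + 2 S}$)
$\left(l{\left(336 \right)} + 68980\right) \left(156104 + 90571\right) = \left(\left(- \frac{1}{10}\right) 336 \sqrt{70 + 200 \cdot 336} + 68980\right) \left(156104 + 90571\right) = \left(\left(- \frac{1}{10}\right) 336 \sqrt{70 + 67200} + 68980\right) 246675 = \left(\left(- \frac{1}{10}\right) 336 \sqrt{67270} + 68980\right) 246675 = \left(\left(- \frac{1}{10}\right) 336 \cdot 31 \sqrt{70} + 68980\right) 246675 = \left(- \frac{5208 \sqrt{70}}{5} + 68980\right) 246675 = \left(68980 - \frac{5208 \sqrt{70}}{5}\right) 246675 = 17015641500 - 256936680 \sqrt{70}$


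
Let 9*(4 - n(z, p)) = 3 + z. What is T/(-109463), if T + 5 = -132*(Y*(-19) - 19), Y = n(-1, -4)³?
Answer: -33466373/26599509 ≈ -1.2582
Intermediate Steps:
n(z, p) = 11/3 - z/9 (n(z, p) = 4 - (3 + z)/9 = 4 + (-⅓ - z/9) = 11/3 - z/9)
Y = 39304/729 (Y = (11/3 - ⅑*(-1))³ = (11/3 + ⅑)³ = (34/9)³ = 39304/729 ≈ 53.915)
T = 33466373/243 (T = -5 - 132*((39304/729)*(-19) - 19) = -5 - 132*(-746776/729 - 19) = -5 - 132*(-760627/729) = -5 + 33467588/243 = 33466373/243 ≈ 1.3772e+5)
T/(-109463) = (33466373/243)/(-109463) = (33466373/243)*(-1/109463) = -33466373/26599509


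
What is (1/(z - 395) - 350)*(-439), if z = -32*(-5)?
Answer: 36108189/235 ≈ 1.5365e+5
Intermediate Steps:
z = 160
(1/(z - 395) - 350)*(-439) = (1/(160 - 395) - 350)*(-439) = (1/(-235) - 350)*(-439) = (-1/235 - 350)*(-439) = -82251/235*(-439) = 36108189/235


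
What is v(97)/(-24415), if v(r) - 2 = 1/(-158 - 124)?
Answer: -563/6885030 ≈ -8.1772e-5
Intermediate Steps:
v(r) = 563/282 (v(r) = 2 + 1/(-158 - 124) = 2 + 1/(-282) = 2 - 1/282 = 563/282)
v(97)/(-24415) = (563/282)/(-24415) = (563/282)*(-1/24415) = -563/6885030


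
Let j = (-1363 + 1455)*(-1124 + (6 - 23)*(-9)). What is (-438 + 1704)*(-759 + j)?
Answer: -114055206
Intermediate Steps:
j = -89332 (j = 92*(-1124 - 17*(-9)) = 92*(-1124 + 153) = 92*(-971) = -89332)
(-438 + 1704)*(-759 + j) = (-438 + 1704)*(-759 - 89332) = 1266*(-90091) = -114055206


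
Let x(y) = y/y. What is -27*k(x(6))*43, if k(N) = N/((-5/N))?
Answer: 1161/5 ≈ 232.20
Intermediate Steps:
x(y) = 1
k(N) = -N²/5 (k(N) = N*(-N/5) = -N²/5)
-27*k(x(6))*43 = -(-27)*1²/5*43 = -(-27)/5*43 = -27*(-⅕)*43 = (27/5)*43 = 1161/5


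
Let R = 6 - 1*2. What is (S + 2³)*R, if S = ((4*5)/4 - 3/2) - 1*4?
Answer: 30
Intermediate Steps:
R = 4 (R = 6 - 2 = 4)
S = -½ (S = (20*(¼) - 3*½) - 4 = (5 - 3/2) - 4 = 7/2 - 4 = -½ ≈ -0.50000)
(S + 2³)*R = (-½ + 2³)*4 = (-½ + 8)*4 = (15/2)*4 = 30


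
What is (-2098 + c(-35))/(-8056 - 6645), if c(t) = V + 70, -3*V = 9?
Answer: 2031/14701 ≈ 0.13815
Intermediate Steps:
V = -3 (V = -⅓*9 = -3)
c(t) = 67 (c(t) = -3 + 70 = 67)
(-2098 + c(-35))/(-8056 - 6645) = (-2098 + 67)/(-8056 - 6645) = -2031/(-14701) = -2031*(-1/14701) = 2031/14701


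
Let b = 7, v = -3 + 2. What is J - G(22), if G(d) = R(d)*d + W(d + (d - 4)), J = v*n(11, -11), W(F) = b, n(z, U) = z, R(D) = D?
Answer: -502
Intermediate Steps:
v = -1
W(F) = 7
J = -11 (J = -1*11 = -11)
G(d) = 7 + d² (G(d) = d*d + 7 = d² + 7 = 7 + d²)
J - G(22) = -11 - (7 + 22²) = -11 - (7 + 484) = -11 - 1*491 = -11 - 491 = -502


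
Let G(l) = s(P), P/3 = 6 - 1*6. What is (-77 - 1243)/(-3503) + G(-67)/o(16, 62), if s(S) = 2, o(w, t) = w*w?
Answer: 172463/448384 ≈ 0.38463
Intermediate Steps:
P = 0 (P = 3*(6 - 1*6) = 3*(6 - 6) = 3*0 = 0)
o(w, t) = w²
G(l) = 2
(-77 - 1243)/(-3503) + G(-67)/o(16, 62) = (-77 - 1243)/(-3503) + 2/(16²) = -1320*(-1/3503) + 2/256 = 1320/3503 + 2*(1/256) = 1320/3503 + 1/128 = 172463/448384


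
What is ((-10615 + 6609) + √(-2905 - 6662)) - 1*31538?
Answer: -35544 + 3*I*√1063 ≈ -35544.0 + 97.811*I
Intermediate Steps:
((-10615 + 6609) + √(-2905 - 6662)) - 1*31538 = (-4006 + √(-9567)) - 31538 = (-4006 + 3*I*√1063) - 31538 = -35544 + 3*I*√1063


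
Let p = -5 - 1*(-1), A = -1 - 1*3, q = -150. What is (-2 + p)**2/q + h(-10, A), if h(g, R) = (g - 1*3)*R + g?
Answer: 1044/25 ≈ 41.760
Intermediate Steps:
A = -4 (A = -1 - 3 = -4)
h(g, R) = g + R*(-3 + g) (h(g, R) = (g - 3)*R + g = (-3 + g)*R + g = R*(-3 + g) + g = g + R*(-3 + g))
p = -4 (p = -5 + 1 = -4)
(-2 + p)**2/q + h(-10, A) = (-2 - 4)**2/(-150) + (-10 - 3*(-4) - 4*(-10)) = -1/150*(-6)**2 + (-10 + 12 + 40) = -1/150*36 + 42 = -6/25 + 42 = 1044/25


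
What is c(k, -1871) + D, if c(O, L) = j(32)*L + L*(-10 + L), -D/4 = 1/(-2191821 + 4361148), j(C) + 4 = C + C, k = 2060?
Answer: 7391094497753/2169327 ≈ 3.4071e+6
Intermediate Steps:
j(C) = -4 + 2*C (j(C) = -4 + (C + C) = -4 + 2*C)
D = -4/2169327 (D = -4/(-2191821 + 4361148) = -4/2169327 ≈ -1.8439e-6)
c(O, L) = 60*L + L*(-10 + L) (c(O, L) = (-4 + 2*32)*L + L*(-10 + L) = (-4 + 64)*L + L*(-10 + L) = 60*L + L*(-10 + L))
c(k, -1871) + D = -1871*(50 - 1871) - 4/2169327 = -1871*(-1821) - 4/2169327 = 3407091 - 4/2169327 = 7391094497753/2169327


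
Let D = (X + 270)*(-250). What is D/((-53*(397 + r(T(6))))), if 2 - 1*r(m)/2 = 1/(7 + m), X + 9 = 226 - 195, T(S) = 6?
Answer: 949000/276183 ≈ 3.4361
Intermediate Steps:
X = 22 (X = -9 + (226 - 195) = -9 + 31 = 22)
r(m) = 4 - 2/(7 + m)
D = -73000 (D = (22 + 270)*(-250) = 292*(-250) = -73000)
D/((-53*(397 + r(T(6))))) = -73000*(-1/(53*(397 + 2*(13 + 2*6)/(7 + 6)))) = -73000*(-1/(53*(397 + 2*(13 + 12)/13))) = -73000*(-1/(53*(397 + 2*(1/13)*25))) = -73000*(-1/(53*(397 + 50/13))) = -73000/((-53*5211/13)) = -73000/(-276183/13) = -73000*(-13/276183) = 949000/276183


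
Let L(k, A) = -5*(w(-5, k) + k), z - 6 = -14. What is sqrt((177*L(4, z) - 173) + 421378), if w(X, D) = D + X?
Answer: 5*sqrt(16742) ≈ 646.95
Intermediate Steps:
z = -8 (z = 6 - 14 = -8)
L(k, A) = 25 - 10*k (L(k, A) = -5*((k - 5) + k) = -5*((-5 + k) + k) = -5*(-5 + 2*k) = 25 - 10*k)
sqrt((177*L(4, z) - 173) + 421378) = sqrt((177*(25 - 10*4) - 173) + 421378) = sqrt((177*(25 - 40) - 173) + 421378) = sqrt((177*(-15) - 173) + 421378) = sqrt((-2655 - 173) + 421378) = sqrt(-2828 + 421378) = sqrt(418550) = 5*sqrt(16742)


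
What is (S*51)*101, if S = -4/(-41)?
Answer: 20604/41 ≈ 502.54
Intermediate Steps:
S = 4/41 (S = -4*(-1/41) = 4/41 ≈ 0.097561)
(S*51)*101 = ((4/41)*51)*101 = (204/41)*101 = 20604/41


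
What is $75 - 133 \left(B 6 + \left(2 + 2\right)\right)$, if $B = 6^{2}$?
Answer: $-29185$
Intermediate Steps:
$B = 36$
$75 - 133 \left(B 6 + \left(2 + 2\right)\right) = 75 - 133 \left(36 \cdot 6 + \left(2 + 2\right)\right) = 75 - 133 \left(216 + 4\right) = 75 - 29260 = -29185$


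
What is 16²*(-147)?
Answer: -37632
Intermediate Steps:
16²*(-147) = 256*(-147) = -37632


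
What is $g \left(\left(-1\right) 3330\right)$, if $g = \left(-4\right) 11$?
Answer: $146520$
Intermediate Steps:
$g = -44$
$g \left(\left(-1\right) 3330\right) = - 44 \left(\left(-1\right) 3330\right) = \left(-44\right) \left(-3330\right) = 146520$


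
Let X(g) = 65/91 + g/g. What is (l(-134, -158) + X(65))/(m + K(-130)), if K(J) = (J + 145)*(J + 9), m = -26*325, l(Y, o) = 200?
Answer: -1412/71855 ≈ -0.019651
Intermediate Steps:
X(g) = 12/7 (X(g) = 65*(1/91) + 1 = 5/7 + 1 = 12/7)
m = -8450
K(J) = (9 + J)*(145 + J) (K(J) = (145 + J)*(9 + J) = (9 + J)*(145 + J))
(l(-134, -158) + X(65))/(m + K(-130)) = (200 + 12/7)/(-8450 + (1305 + (-130)² + 154*(-130))) = 1412/(7*(-8450 + (1305 + 16900 - 20020))) = 1412/(7*(-8450 - 1815)) = (1412/7)/(-10265) = (1412/7)*(-1/10265) = -1412/71855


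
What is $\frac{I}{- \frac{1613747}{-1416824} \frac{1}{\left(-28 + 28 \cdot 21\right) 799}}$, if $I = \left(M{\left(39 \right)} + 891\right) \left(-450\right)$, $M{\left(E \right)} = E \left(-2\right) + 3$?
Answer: $- \frac{232784137861632000}{1613747} \approx -1.4425 \cdot 10^{11}$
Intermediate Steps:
$M{\left(E \right)} = 3 - 2 E$ ($M{\left(E \right)} = - 2 E + 3 = 3 - 2 E$)
$I = -367200$ ($I = \left(\left(3 - 78\right) + 891\right) \left(-450\right) = \left(-75 + 891\right) \left(-450\right) = 816 \left(-450\right) = -367200$)
$\frac{I}{- \frac{1613747}{-1416824} \frac{1}{\left(-28 + 28 \cdot 21\right) 799}} = - \frac{367200}{- \frac{1613747}{-1416824} \frac{1}{\left(-28 + 28 \cdot 21\right) 799}} = - \frac{367200}{\left(-1613747\right) \left(- \frac{1}{1416824}\right) \frac{1}{\left(-28 + 588\right) 799}} = - \frac{367200}{\frac{1613747}{1416824} \frac{1}{560 \cdot 799}} = - \frac{367200}{\frac{1613747}{1416824} \cdot \frac{1}{447440}} = - \frac{367200}{\frac{1613747}{633943730560}} = \left(-367200\right) \frac{633943730560}{1613747} = - \frac{232784137861632000}{1613747}$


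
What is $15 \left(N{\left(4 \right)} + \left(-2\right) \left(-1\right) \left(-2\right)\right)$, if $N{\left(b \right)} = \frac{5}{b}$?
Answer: $- \frac{165}{4} \approx -41.25$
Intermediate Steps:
$15 \left(N{\left(4 \right)} + \left(-2\right) \left(-1\right) \left(-2\right)\right) = 15 \left(\frac{5}{4} + \left(-2\right) \left(-1\right) \left(-2\right)\right) = 15 \left(5 \cdot \frac{1}{4} + 2 \left(-2\right)\right) = 15 \left(\frac{5}{4} - 4\right) = 15 \left(- \frac{11}{4}\right) = - \frac{165}{4}$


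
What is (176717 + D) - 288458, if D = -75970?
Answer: -187711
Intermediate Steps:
(176717 + D) - 288458 = (176717 - 75970) - 288458 = 100747 - 288458 = -187711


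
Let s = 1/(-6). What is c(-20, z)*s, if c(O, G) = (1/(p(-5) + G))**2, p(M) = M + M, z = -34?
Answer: -1/11616 ≈ -8.6088e-5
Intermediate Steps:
p(M) = 2*M
s = -1/6 ≈ -0.16667
c(O, G) = (-10 + G)**(-2) (c(O, G) = (1/(2*(-5) + G))**2 = (1/(-10 + G))**2 = (-10 + G)**(-2))
c(-20, z)*s = -1/6/(-10 - 34)**2 = -1/6/(-44)**2 = (1/1936)*(-1/6) = -1/11616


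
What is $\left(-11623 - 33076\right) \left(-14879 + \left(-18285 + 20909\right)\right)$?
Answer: $547786245$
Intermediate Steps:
$\left(-11623 - 33076\right) \left(-14879 + \left(-18285 + 20909\right)\right) = \left(-11623 - 33076\right) \left(-14879 + 2624\right) = \left(-44699\right) \left(-12255\right) = 547786245$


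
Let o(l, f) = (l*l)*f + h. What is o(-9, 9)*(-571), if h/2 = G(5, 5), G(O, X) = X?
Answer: -421969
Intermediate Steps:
h = 10 (h = 2*5 = 10)
o(l, f) = 10 + f*l² (o(l, f) = (l*l)*f + 10 = l²*f + 10 = f*l² + 10 = 10 + f*l²)
o(-9, 9)*(-571) = (10 + 9*(-9)²)*(-571) = (10 + 9*81)*(-571) = (10 + 729)*(-571) = 739*(-571) = -421969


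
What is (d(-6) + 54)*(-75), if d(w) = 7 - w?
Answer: -5025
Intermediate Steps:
(d(-6) + 54)*(-75) = ((7 - 1*(-6)) + 54)*(-75) = ((7 + 6) + 54)*(-75) = (13 + 54)*(-75) = 67*(-75) = -5025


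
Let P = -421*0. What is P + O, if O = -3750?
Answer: -3750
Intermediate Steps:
P = 0
P + O = 0 - 3750 = -3750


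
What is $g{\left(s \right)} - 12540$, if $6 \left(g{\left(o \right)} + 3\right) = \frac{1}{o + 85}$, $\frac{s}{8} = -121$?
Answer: $- \frac{66452815}{5298} \approx -12543.0$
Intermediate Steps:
$s = -968$ ($s = 8 \left(-121\right) = -968$)
$g{\left(o \right)} = -3 + \frac{1}{6 \left(85 + o\right)}$ ($g{\left(o \right)} = -3 + \frac{1}{6 \left(o + 85\right)} = -3 + \frac{1}{6 \left(85 + o\right)}$)
$g{\left(s \right)} - 12540 = \frac{-1529 - -17424}{6 \left(85 - 968\right)} - 12540 = \frac{-1529 + 17424}{6 \left(-883\right)} - 12540 = \frac{1}{6} \left(- \frac{1}{883}\right) 15895 - 12540 = - \frac{15895}{5298} - 12540 = - \frac{66452815}{5298}$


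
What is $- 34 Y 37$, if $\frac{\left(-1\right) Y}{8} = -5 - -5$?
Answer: $0$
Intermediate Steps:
$Y = 0$ ($Y = - 8 \left(-5 - -5\right) = - 8 \left(-5 + 5\right) = \left(-8\right) 0 = 0$)
$- 34 Y 37 = \left(-34\right) 0 \cdot 37 = 0 \cdot 37 = 0$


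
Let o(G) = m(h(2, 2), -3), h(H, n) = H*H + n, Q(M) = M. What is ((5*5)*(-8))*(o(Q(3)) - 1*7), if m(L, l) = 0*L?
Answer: 1400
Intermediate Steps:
h(H, n) = n + H² (h(H, n) = H² + n = n + H²)
m(L, l) = 0
o(G) = 0
((5*5)*(-8))*(o(Q(3)) - 1*7) = ((5*5)*(-8))*(0 - 1*7) = (25*(-8))*(0 - 7) = -200*(-7) = 1400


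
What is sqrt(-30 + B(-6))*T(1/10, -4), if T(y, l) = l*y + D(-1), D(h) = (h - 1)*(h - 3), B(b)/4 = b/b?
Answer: 38*I*sqrt(26)/5 ≈ 38.753*I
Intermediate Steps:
B(b) = 4 (B(b) = 4*(b/b) = 4*1 = 4)
D(h) = (-1 + h)*(-3 + h)
T(y, l) = 8 + l*y (T(y, l) = l*y + (3 + (-1)**2 - 4*(-1)) = l*y + (3 + 1 + 4) = l*y + 8 = 8 + l*y)
sqrt(-30 + B(-6))*T(1/10, -4) = sqrt(-30 + 4)*(8 - 4/10) = sqrt(-26)*(8 - 4*1/10) = (I*sqrt(26))*(8 - 2/5) = (I*sqrt(26))*(38/5) = 38*I*sqrt(26)/5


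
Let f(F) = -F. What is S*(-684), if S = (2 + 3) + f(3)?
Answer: -1368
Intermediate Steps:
S = 2 (S = (2 + 3) - 1*3 = 5 - 3 = 2)
S*(-684) = 2*(-684) = -1368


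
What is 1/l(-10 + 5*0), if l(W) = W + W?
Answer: -1/20 ≈ -0.050000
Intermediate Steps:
l(W) = 2*W
1/l(-10 + 5*0) = 1/(2*(-10 + 5*0)) = 1/(2*(-10 + 0)) = 1/(2*(-10)) = 1/(-20) = -1/20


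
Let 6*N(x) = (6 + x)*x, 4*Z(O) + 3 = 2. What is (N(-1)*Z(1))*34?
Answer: 85/12 ≈ 7.0833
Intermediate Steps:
Z(O) = -¼ (Z(O) = -¾ + (¼)*2 = -¾ + ½ = -¼)
N(x) = x*(6 + x)/6 (N(x) = ((6 + x)*x)/6 = (x*(6 + x))/6 = x*(6 + x)/6)
(N(-1)*Z(1))*34 = (((⅙)*(-1)*(6 - 1))*(-¼))*34 = (((⅙)*(-1)*5)*(-¼))*34 = -⅚*(-¼)*34 = (5/24)*34 = 85/12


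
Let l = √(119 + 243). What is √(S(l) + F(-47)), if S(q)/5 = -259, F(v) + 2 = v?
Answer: 8*I*√21 ≈ 36.661*I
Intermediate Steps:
F(v) = -2 + v
l = √362 ≈ 19.026
S(q) = -1295 (S(q) = 5*(-259) = -1295)
√(S(l) + F(-47)) = √(-1295 + (-2 - 47)) = √(-1295 - 49) = √(-1344) = 8*I*√21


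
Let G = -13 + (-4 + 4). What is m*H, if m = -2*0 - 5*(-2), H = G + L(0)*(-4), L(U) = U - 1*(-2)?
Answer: -210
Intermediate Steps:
L(U) = 2 + U (L(U) = U + 2 = 2 + U)
G = -13 (G = -13 + 0 = -13)
H = -21 (H = -13 + (2 + 0)*(-4) = -13 + 2*(-4) = -13 - 8 = -21)
m = 10 (m = 0 + 10 = 10)
m*H = 10*(-21) = -210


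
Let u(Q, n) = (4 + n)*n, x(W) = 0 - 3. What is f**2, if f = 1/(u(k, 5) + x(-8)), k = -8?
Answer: 1/1764 ≈ 0.00056689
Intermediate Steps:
x(W) = -3
u(Q, n) = n*(4 + n)
f = 1/42 (f = 1/(5*(4 + 5) - 3) = 1/(5*9 - 3) = 1/(45 - 3) = 1/42 ≈ 0.023810)
f**2 = (1/42)**2 = 1/1764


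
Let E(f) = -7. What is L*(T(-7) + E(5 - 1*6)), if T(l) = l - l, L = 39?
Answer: -273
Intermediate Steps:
T(l) = 0
L*(T(-7) + E(5 - 1*6)) = 39*(0 - 7) = 39*(-7) = -273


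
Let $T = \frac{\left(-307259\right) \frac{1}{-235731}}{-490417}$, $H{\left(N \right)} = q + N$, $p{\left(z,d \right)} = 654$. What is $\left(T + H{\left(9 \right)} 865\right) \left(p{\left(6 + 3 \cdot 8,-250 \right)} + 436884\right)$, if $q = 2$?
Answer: $\frac{160429980212349232516}{38535496609} \approx 4.1632 \cdot 10^{9}$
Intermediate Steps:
$H{\left(N \right)} = 2 + N$
$T = - \frac{307259}{115606489827}$ ($T = \left(-307259\right) \left(- \frac{1}{235731}\right) \left(- \frac{1}{490417}\right) = \frac{307259}{235731} \left(- \frac{1}{490417}\right) = - \frac{307259}{115606489827} \approx -2.6578 \cdot 10^{-6}$)
$\left(T + H{\left(9 \right)} 865\right) \left(p{\left(6 + 3 \cdot 8,-250 \right)} + 436884\right) = \left(- \frac{307259}{115606489827} + \left(2 + 9\right) 865\right) \left(654 + 436884\right) = \left(- \frac{307259}{115606489827} + 11 \cdot 865\right) 437538 = \left(- \frac{307259}{115606489827} + 9515\right) 437538 = \frac{1099995750396646}{115606489827} \cdot 437538 = \frac{160429980212349232516}{38535496609}$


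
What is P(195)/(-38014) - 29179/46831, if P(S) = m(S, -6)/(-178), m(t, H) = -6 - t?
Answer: -197448883099/316881586852 ≈ -0.62310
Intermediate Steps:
P(S) = 3/89 + S/178 (P(S) = (-6 - S)/(-178) = (-6 - S)*(-1/178) = 3/89 + S/178)
P(195)/(-38014) - 29179/46831 = (3/89 + (1/178)*195)/(-38014) - 29179/46831 = (3/89 + 195/178)*(-1/38014) - 29179*1/46831 = (201/178)*(-1/38014) - 29179/46831 = -201/6766492 - 29179/46831 = -197448883099/316881586852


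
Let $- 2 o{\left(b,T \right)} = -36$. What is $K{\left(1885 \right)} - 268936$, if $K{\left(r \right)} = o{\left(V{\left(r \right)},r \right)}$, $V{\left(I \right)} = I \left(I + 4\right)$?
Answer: $-268918$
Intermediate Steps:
$V{\left(I \right)} = I \left(4 + I\right)$
$o{\left(b,T \right)} = 18$ ($o{\left(b,T \right)} = \left(- \frac{1}{2}\right) \left(-36\right) = 18$)
$K{\left(r \right)} = 18$
$K{\left(1885 \right)} - 268936 = 18 - 268936 = -268918$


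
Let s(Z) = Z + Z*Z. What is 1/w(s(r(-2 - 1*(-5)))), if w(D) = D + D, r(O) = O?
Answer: 1/24 ≈ 0.041667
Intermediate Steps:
s(Z) = Z + Z**2
w(D) = 2*D
1/w(s(r(-2 - 1*(-5)))) = 1/(2*((-2 - 1*(-5))*(1 + (-2 - 1*(-5))))) = 1/(2*((-2 + 5)*(1 + (-2 + 5)))) = 1/(2*(3*(1 + 3))) = 1/(2*(3*4)) = 1/(2*12) = 1/24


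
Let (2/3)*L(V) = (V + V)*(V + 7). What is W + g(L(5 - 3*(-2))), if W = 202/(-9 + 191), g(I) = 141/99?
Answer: 7610/3003 ≈ 2.5341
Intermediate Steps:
L(V) = 3*V*(7 + V) (L(V) = 3*((V + V)*(V + 7))/2 = 3*((2*V)*(7 + V))/2 = 3*(2*V*(7 + V))/2 = 3*V*(7 + V))
g(I) = 47/33 (g(I) = 141*(1/99) = 47/33)
W = 101/91 (W = 202/182 = 202*(1/182) = 101/91 ≈ 1.1099)
W + g(L(5 - 3*(-2))) = 101/91 + 47/33 = 7610/3003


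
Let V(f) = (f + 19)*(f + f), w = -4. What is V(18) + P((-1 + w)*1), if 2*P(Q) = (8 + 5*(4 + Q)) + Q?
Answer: 1331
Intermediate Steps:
V(f) = 2*f*(19 + f) (V(f) = (19 + f)*(2*f) = 2*f*(19 + f))
P(Q) = 14 + 3*Q (P(Q) = ((8 + 5*(4 + Q)) + Q)/2 = ((8 + (20 + 5*Q)) + Q)/2 = ((28 + 5*Q) + Q)/2 = (28 + 6*Q)/2 = 14 + 3*Q)
V(18) + P((-1 + w)*1) = 2*18*(19 + 18) + (14 + 3*((-1 - 4)*1)) = 2*18*37 + (14 + 3*(-5*1)) = 1332 + (14 + 3*(-5)) = 1332 + (14 - 15) = 1332 - 1 = 1331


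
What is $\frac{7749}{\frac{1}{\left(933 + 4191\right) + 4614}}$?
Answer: $75459762$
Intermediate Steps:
$\frac{7749}{\frac{1}{\left(933 + 4191\right) + 4614}} = \frac{7749}{\frac{1}{5124 + 4614}} = \frac{7749}{\frac{1}{9738}} = 7749 \frac{1}{\frac{1}{9738}} = 7749 \cdot 9738 = 75459762$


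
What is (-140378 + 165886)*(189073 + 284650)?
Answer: 12083726284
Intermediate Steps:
(-140378 + 165886)*(189073 + 284650) = 25508*473723 = 12083726284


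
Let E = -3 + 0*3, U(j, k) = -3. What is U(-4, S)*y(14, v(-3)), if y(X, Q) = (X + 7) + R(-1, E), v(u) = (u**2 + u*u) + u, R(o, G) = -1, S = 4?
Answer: -60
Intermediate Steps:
E = -3 (E = -3 + 0 = -3)
v(u) = u + 2*u**2 (v(u) = (u**2 + u**2) + u = 2*u**2 + u = u + 2*u**2)
y(X, Q) = 6 + X (y(X, Q) = (X + 7) - 1 = (7 + X) - 1 = 6 + X)
U(-4, S)*y(14, v(-3)) = -3*(6 + 14) = -3*20 = -60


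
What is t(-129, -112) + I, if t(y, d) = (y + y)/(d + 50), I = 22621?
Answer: 701380/31 ≈ 22625.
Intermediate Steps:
t(y, d) = 2*y/(50 + d) (t(y, d) = (2*y)/(50 + d) = 2*y/(50 + d))
t(-129, -112) + I = 2*(-129)/(50 - 112) + 22621 = 2*(-129)/(-62) + 22621 = 2*(-129)*(-1/62) + 22621 = 129/31 + 22621 = 701380/31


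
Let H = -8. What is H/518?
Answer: -4/259 ≈ -0.015444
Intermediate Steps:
H/518 = -8/518 = -8*1/518 = -4/259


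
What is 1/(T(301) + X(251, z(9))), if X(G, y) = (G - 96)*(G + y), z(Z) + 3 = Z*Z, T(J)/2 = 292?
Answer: 1/51579 ≈ 1.9388e-5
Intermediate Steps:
T(J) = 584 (T(J) = 2*292 = 584)
z(Z) = -3 + Z**2 (z(Z) = -3 + Z*Z = -3 + Z**2)
X(G, y) = (-96 + G)*(G + y)
1/(T(301) + X(251, z(9))) = 1/(584 + (251**2 - 96*251 - 96*(-3 + 9**2) + 251*(-3 + 9**2))) = 1/(584 + (63001 - 24096 - 96*(-3 + 81) + 251*(-3 + 81))) = 1/(584 + (63001 - 24096 - 96*78 + 251*78)) = 1/(584 + (63001 - 24096 - 7488 + 19578)) = 1/(584 + 50995) = 1/51579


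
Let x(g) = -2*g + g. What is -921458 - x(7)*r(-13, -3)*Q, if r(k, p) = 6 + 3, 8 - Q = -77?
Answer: -916103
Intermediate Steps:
Q = 85 (Q = 8 - 1*(-77) = 8 + 77 = 85)
x(g) = -g
r(k, p) = 9
-921458 - x(7)*r(-13, -3)*Q = -921458 - -1*7*9*85 = -921458 - (-7*9)*85 = -921458 - (-63)*85 = -921458 - 1*(-5355) = -921458 + 5355 = -916103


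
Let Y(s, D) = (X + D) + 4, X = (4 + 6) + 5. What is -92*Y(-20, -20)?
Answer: 92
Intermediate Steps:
X = 15 (X = 10 + 5 = 15)
Y(s, D) = 19 + D (Y(s, D) = (15 + D) + 4 = 19 + D)
-92*Y(-20, -20) = -92*(19 - 20) = -92*(-1) = 92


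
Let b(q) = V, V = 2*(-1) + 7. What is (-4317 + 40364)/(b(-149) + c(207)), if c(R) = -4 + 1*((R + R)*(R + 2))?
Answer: 36047/86527 ≈ 0.41660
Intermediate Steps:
V = 5 (V = -2 + 7 = 5)
b(q) = 5
c(R) = -4 + 2*R*(2 + R) (c(R) = -4 + 1*((2*R)*(2 + R)) = -4 + 1*(2*R*(2 + R)) = -4 + 2*R*(2 + R))
(-4317 + 40364)/(b(-149) + c(207)) = (-4317 + 40364)/(5 + (-4 + 2*207² + 4*207)) = 36047/(5 + (-4 + 2*42849 + 828)) = 36047/(5 + (-4 + 85698 + 828)) = 36047/(5 + 86522) = 36047/86527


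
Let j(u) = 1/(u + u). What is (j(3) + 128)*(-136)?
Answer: -52292/3 ≈ -17431.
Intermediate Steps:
j(u) = 1/(2*u)
(j(3) + 128)*(-136) = ((1/2)/3 + 128)*(-136) = ((1/2)*(1/3) + 128)*(-136) = (1/6 + 128)*(-136) = (769/6)*(-136) = -52292/3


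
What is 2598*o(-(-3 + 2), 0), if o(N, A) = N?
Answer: 2598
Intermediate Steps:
2598*o(-(-3 + 2), 0) = 2598*(-(-3 + 2)) = 2598*(-1*(-1)) = 2598*1 = 2598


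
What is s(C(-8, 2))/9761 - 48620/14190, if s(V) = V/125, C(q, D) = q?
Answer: -12541774/3660375 ≈ -3.4264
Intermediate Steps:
s(V) = V/125 (s(V) = V*(1/125) = V/125)
s(C(-8, 2))/9761 - 48620/14190 = ((1/125)*(-8))/9761 - 48620/14190 = -8/125*1/9761 - 48620*1/14190 = -8/1220125 - 442/129 = -12541774/3660375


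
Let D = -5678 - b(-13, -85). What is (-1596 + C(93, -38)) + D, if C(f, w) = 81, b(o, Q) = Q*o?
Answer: -8298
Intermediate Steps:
D = -6783 (D = -5678 - (-85)*(-13) = -5678 - 1*1105 = -5678 - 1105 = -6783)
(-1596 + C(93, -38)) + D = (-1596 + 81) - 6783 = -1515 - 6783 = -8298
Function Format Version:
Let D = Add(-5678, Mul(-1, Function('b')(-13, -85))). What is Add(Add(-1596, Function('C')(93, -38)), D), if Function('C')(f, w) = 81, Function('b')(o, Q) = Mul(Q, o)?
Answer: -8298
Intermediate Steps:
D = -6783 (D = Add(-5678, Mul(-1, Mul(-85, -13))) = Add(-5678, Mul(-1, 1105)) = Add(-5678, -1105) = -6783)
Add(Add(-1596, Function('C')(93, -38)), D) = Add(Add(-1596, 81), -6783) = Add(-1515, -6783) = -8298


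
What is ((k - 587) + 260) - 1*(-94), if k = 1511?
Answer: 1278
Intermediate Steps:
((k - 587) + 260) - 1*(-94) = ((1511 - 587) + 260) - 1*(-94) = (924 + 260) + 94 = 1184 + 94 = 1278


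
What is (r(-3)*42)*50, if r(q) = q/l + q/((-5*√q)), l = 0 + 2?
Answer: -3150 - 420*I*√3 ≈ -3150.0 - 727.46*I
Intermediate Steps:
l = 2
r(q) = q/2 - √q/5 (r(q) = q/2 + q/((-5*√q)) = q*(½) + q*(-1/(5*√q)) = q/2 - √q/5)
(r(-3)*42)*50 = (((½)*(-3) - I*√3/5)*42)*50 = ((-3/2 - I*√3/5)*42)*50 = (-63 - 42*I*√3/5)*50 = -3150 - 420*I*√3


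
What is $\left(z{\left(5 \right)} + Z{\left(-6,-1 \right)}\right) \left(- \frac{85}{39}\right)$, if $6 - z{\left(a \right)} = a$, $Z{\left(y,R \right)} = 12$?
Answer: $- \frac{85}{3} \approx -28.333$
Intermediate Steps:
$z{\left(a \right)} = 6 - a$
$\left(z{\left(5 \right)} + Z{\left(-6,-1 \right)}\right) \left(- \frac{85}{39}\right) = \left(\left(6 - 5\right) + 12\right) \left(- \frac{85}{39}\right) = \left(\left(6 - 5\right) + 12\right) \left(\left(-85\right) \frac{1}{39}\right) = \left(1 + 12\right) \left(- \frac{85}{39}\right) = 13 \left(- \frac{85}{39}\right) = - \frac{85}{3}$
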